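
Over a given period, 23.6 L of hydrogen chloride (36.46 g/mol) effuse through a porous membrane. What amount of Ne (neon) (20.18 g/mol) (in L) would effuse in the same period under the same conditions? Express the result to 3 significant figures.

Using Graham's law: rate_Ne/rate_HCl = √(M_HCl/M_Ne) = √(36.46/20.18) = √1.807 = 1.344.
So the volume for Ne is 23.6 × 1.344 = 31.7 L.

31.7 L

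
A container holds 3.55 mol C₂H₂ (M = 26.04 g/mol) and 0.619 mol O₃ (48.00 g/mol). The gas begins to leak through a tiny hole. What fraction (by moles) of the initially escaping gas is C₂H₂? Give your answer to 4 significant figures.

0.8862

Effusion rate of each component ∝ n_i/√M_i (partial pressure × 1/√M).
So x_C₂H₂ in the escaping gas = (n_C₂H₂/√M_C₂H₂) / Σ(n_i/√M_i)
= (3.55/√26.04) / (3.55/√26.04 + 0.619/√48.00) = 0.6957/(0.6957 + 0.08934) = 0.8862.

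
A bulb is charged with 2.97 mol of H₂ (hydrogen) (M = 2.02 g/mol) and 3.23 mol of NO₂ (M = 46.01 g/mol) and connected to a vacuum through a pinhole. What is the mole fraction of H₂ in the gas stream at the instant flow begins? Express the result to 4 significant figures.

0.8144

Rate_i ∝ x_i/√M_i (Graham's law weighted by mole fraction), so the effusate composition follows n_i/√M_i.
Mole fraction of H₂ in the effusate = (n_H₂/√M_H₂) / (n_H₂/√M_H₂ + n_NO₂/√M_NO₂)
= (2.97/√2.02) / (2.97/√2.02 + 3.23/√46.01) = 2.090/(2.090 + 0.4762) = 0.8144.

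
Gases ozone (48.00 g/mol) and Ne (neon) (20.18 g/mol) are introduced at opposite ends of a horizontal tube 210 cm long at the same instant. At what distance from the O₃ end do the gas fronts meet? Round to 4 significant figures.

In equal time, each gas travels a distance ∝ its rate ∝ 1/√M, so d_O₃/d_Ne = √(M_Ne/M_O₃) = √(20.18/48.00) = 0.6484.
With d_O₃ + d_Ne = 210 cm, d_Ne = 210/(1 + 0.6484) = 127.4 cm.
d_O₃ = 210 − 127.4 = 82.60 cm.

82.60 cm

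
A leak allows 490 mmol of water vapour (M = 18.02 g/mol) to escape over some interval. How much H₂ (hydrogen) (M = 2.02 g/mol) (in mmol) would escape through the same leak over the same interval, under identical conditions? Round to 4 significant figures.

1464 mmol

Since effusion rate ∝ 1/√M, rate_H₂/rate_H₂O = √(M_H₂O/M_H₂) = √(18.02/2.02) = √8.921 = 2.987.
So the amount for H₂ is 490 × 2.987 = 1464 mmol.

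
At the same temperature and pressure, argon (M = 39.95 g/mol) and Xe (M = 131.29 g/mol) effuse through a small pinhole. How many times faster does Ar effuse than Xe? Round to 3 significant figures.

1.81

Using Graham's law: rate_Ar/rate_Xe = √(M_Xe/M_Ar) = √(131.29/39.95) = √3.286 = 1.81.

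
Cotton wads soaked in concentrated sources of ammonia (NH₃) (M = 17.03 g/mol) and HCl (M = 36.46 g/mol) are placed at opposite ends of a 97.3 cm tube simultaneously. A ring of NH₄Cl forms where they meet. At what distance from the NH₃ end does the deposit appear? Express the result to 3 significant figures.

57.8 cm

In equal time, each gas travels a distance ∝ its rate ∝ 1/√M, so d_NH₃/d_HCl = √(M_HCl/M_NH₃) = √(36.46/17.03) = 1.463.
With d_NH₃ + d_HCl = 97.3 cm, d_HCl = 97.3/(1 + 1.463) = 39.50 cm.
d_NH₃ = 97.3 − 39.50 = 57.8 cm.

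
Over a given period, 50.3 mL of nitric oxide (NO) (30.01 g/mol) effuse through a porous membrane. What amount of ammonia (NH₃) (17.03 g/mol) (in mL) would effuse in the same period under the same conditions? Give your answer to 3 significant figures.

Graham's law gives rate_NH₃/rate_NO = √(M_NO/M_NH₃) = √(30.01/17.03) = √1.762 = 1.327.
So the volume for NH₃ is 50.3 × 1.327 = 66.8 mL.

66.8 mL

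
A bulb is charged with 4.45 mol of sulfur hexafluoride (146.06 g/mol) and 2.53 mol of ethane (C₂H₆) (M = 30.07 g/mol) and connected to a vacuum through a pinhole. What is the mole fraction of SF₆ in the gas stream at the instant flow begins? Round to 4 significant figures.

0.4438

Rate_i ∝ x_i/√M_i (Graham's law weighted by mole fraction), so the effusate composition follows n_i/√M_i.
x_SF₆(eff) = (n_SF₆/√M_SF₆) / (n_SF₆/√M_SF₆ + n_C₂H₆/√M_C₂H₆)
= (4.45/√146.06) / (4.45/√146.06 + 2.53/√30.07) = 0.3682/(0.3682 + 0.4614) = 0.4438.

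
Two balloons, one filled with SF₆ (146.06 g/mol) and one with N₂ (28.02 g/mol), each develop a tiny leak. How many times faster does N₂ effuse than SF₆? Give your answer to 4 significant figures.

2.283

Using Graham's law: rate_N₂/rate_SF₆ = √(M_SF₆/M_N₂) = √(146.06/28.02) = √5.213 = 2.283.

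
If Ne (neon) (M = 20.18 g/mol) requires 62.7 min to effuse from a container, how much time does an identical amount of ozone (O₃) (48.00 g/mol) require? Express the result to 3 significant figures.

Using Graham's law: t_O₃/t_Ne = √(M_O₃/M_Ne) = √(48.00/20.18) = √2.379 = 1.542.
So the time for O₃ is 62.7 × 1.542 = 96.7 min.

96.7 min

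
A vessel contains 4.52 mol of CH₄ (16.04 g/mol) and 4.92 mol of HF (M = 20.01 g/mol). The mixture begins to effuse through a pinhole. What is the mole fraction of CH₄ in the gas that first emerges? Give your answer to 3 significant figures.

0.506

The effusion rate of species i is ∝ p_i/√M_i ∝ n_i/√M_i.
x_CH₄(eff) = (n_CH₄/√M_CH₄) / (n_CH₄/√M_CH₄ + n_HF/√M_HF)
= (4.52/√16.04) / (4.52/√16.04 + 4.92/√20.01) = 1.129/(1.129 + 1.100) = 0.506.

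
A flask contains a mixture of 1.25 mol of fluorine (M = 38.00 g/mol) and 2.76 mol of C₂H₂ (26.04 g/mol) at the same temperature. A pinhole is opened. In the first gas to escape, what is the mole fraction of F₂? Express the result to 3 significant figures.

0.273

The effusion rate of species i is ∝ p_i/√M_i ∝ n_i/√M_i.
x_F₂(eff) = (n_F₂/√M_F₂) / (n_F₂/√M_F₂ + n_C₂H₂/√M_C₂H₂)
= (1.25/√38.00) / (1.25/√38.00 + 2.76/√26.04) = 0.2028/(0.2028 + 0.5409) = 0.273.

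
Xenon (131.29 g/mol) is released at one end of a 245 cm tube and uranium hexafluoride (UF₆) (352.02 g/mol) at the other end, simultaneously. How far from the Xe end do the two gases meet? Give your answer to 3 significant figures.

Distances travelled in equal time are proportional to diffusion rates, so d_Xe/d_UF₆ = √(M_UF₆/M_Xe) = √(352.02/131.29) = 1.637.
With d_Xe + d_UF₆ = 245 cm, d_UF₆ = 245/(1 + 1.637) = 92.89 cm.
d_Xe = 245 − 92.89 = 152 cm.

152 cm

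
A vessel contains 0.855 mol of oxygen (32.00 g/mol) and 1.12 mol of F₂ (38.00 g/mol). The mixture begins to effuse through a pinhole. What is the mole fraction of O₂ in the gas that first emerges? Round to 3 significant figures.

0.454

The effusion rate of species i is ∝ p_i/√M_i ∝ n_i/√M_i.
Mole fraction of O₂ in the effusate = (n_O₂/√M_O₂) / (n_O₂/√M_O₂ + n_F₂/√M_F₂)
= (0.855/√32.00) / (0.855/√32.00 + 1.12/√38.00) = 0.1511/(0.1511 + 0.1817) = 0.454.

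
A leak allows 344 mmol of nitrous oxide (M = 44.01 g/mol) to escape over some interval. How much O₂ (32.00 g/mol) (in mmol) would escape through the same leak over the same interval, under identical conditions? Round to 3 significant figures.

Using Graham's law: rate_O₂/rate_N₂O = √(M_N₂O/M_O₂) = √(44.01/32.00) = √1.375 = 1.173.
So the amount for O₂ is 344 × 1.173 = 403 mmol.

403 mmol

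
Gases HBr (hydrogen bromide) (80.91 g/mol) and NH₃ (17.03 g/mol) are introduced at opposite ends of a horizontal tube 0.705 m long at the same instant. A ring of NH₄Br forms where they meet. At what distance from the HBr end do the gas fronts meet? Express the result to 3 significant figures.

0.222 m

Graham's law gives d_HBr/d_NH₃ = rate_HBr/rate_NH₃ = √(M_NH₃/M_HBr) = √(17.03/80.91) = 0.4588.
With d_HBr + d_NH₃ = 0.705 m, d_NH₃ = 0.705/(1 + 0.4588) = 0.4833 m.
d_HBr = 0.705 − 0.4833 = 0.222 m.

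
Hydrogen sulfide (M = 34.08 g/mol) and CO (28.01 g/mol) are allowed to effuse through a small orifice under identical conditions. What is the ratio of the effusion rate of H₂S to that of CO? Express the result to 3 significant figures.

0.907

Since effusion rate ∝ 1/√M, rate_H₂S/rate_CO = √(M_CO/M_H₂S) = √(28.01/34.08) = √0.8219 = 0.907.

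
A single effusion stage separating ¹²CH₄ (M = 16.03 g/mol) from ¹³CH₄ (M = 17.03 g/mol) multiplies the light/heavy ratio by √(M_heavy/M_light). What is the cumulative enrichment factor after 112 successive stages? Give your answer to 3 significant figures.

Each stage multiplies the ratio by α = √(17.03/16.03), so after 112 stages the overall factor is α^112 = (17.03/16.03)^(112/2).
= 1.06238^56 = 29.6.

29.6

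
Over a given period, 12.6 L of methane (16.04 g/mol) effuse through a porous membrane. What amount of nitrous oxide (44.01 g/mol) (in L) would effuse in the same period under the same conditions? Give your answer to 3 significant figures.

7.61 L

Graham's law gives rate_N₂O/rate_CH₄ = √(M_CH₄/M_N₂O) = √(16.04/44.01) = √0.3645 = 0.6037.
So the volume for N₂O is 12.6 × 0.6037 = 7.61 L.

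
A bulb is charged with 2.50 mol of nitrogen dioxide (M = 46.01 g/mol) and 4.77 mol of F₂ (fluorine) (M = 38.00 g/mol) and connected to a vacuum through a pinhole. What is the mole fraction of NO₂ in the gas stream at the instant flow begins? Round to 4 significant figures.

0.3226

Effusion rate of each component ∝ n_i/√M_i (partial pressure × 1/√M).
So x_NO₂ in the escaping gas = (n_NO₂/√M_NO₂) / Σ(n_i/√M_i)
= (2.50/√46.01) / (2.50/√46.01 + 4.77/√38.00) = 0.3686/(0.3686 + 0.7738) = 0.3226.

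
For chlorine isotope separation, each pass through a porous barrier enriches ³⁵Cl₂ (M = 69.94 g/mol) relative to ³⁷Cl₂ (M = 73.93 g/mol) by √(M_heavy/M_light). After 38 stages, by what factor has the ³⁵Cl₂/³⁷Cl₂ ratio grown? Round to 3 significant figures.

After 38 stages the ratio has grown by (√(73.93/69.94))^38 = (73.93/69.94)^(38/2).
= 1.05705^19 = 2.87.

2.87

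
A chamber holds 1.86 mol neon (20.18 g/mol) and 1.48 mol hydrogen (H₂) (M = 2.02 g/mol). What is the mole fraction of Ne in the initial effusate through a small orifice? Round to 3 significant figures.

0.284

Each component's effusion rate ∝ (its partial pressure)·(1/√M) ∝ n_i/√M_i.
So x_Ne in the escaping gas = (n_Ne/√M_Ne) / Σ(n_i/√M_i)
= (1.86/√20.18) / (1.86/√20.18 + 1.48/√2.02) = 0.4140/(0.4140 + 1.041) = 0.284.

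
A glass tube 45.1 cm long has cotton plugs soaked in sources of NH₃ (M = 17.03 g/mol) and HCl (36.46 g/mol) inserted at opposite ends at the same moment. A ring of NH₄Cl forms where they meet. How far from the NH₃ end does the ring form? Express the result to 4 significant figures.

26.79 cm

Distances travelled in equal time are proportional to diffusion rates, so d_NH₃/d_HCl = √(M_HCl/M_NH₃) = √(36.46/17.03) = 1.463.
With d_NH₃ + d_HCl = 45.1 cm, d_HCl = 45.1/(1 + 1.463) = 18.31 cm.
d_NH₃ = 45.1 − 18.31 = 26.79 cm.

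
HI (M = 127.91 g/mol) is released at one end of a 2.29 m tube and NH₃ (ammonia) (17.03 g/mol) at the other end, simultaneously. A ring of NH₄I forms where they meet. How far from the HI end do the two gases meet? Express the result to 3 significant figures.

0.612 m

Distances travelled in equal time are proportional to diffusion rates, so d_HI/d_NH₃ = √(M_NH₃/M_HI) = √(17.03/127.91) = 0.3649.
With d_HI + d_NH₃ = 2.29 m, d_NH₃ = 2.29/(1 + 0.3649) = 1.678 m.
d_HI = 2.29 − 1.678 = 0.612 m.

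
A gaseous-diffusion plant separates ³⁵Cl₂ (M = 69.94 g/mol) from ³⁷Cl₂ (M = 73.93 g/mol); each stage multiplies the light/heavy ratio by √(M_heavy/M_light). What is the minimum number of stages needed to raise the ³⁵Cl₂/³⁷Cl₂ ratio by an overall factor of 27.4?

With α = √(73.93/69.94) per stage, ln α = ½ ln(1.05705) = 0.02774.
Need α^N ≥ 27.4 ⇒ N ≥ ln(27.4) / ln α = 3.311 / 0.02774 = 119.34.
Rounding up, N = 120 stages.

120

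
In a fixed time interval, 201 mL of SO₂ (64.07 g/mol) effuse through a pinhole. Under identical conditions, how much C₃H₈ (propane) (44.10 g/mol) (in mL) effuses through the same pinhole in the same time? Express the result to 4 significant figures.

Graham's law gives rate_C₃H₈/rate_SO₂ = √(M_SO₂/M_C₃H₈) = √(64.07/44.10) = √1.453 = 1.205.
So the volume for C₃H₈ is 201 × 1.205 = 242.3 mL.

242.3 mL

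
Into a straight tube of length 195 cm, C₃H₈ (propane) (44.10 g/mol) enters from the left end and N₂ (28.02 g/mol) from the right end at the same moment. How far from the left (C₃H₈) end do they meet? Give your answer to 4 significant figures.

86.49 cm

Graham's law gives d_C₃H₈/d_N₂ = rate_C₃H₈/rate_N₂ = √(M_N₂/M_C₃H₈) = √(28.02/44.10) = 0.7971.
With d_C₃H₈ + d_N₂ = 195 cm, d_N₂ = 195/(1 + 0.7971) = 108.5 cm.
d_C₃H₈ = 195 − 108.5 = 86.49 cm.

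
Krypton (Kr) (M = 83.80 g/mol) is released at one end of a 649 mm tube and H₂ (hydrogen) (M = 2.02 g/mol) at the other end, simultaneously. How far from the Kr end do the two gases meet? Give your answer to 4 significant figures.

Distances travelled in equal time are proportional to diffusion rates, so d_Kr/d_H₂ = √(M_H₂/M_Kr) = √(2.02/83.80) = 0.1553.
With d_Kr + d_H₂ = 649 mm, d_H₂ = 649/(1 + 0.1553) = 561.8 mm.
d_Kr = 649 − 561.8 = 87.22 mm.

87.22 mm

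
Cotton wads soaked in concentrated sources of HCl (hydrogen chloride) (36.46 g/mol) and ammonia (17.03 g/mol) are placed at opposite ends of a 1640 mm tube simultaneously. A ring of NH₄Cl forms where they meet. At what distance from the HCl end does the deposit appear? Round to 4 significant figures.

Distances travelled in equal time are proportional to diffusion rates, so d_HCl/d_NH₃ = √(M_NH₃/M_HCl) = √(17.03/36.46) = 0.6834.
With d_HCl + d_NH₃ = 1640 mm, d_NH₃ = 1640/(1 + 0.6834) = 974.2 mm.
d_HCl = 1640 − 974.2 = 665.8 mm.

665.8 mm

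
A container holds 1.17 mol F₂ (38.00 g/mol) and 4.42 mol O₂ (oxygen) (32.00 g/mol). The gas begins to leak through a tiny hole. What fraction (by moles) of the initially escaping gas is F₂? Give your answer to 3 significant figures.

Effusion rate of each component ∝ n_i/√M_i (partial pressure × 1/√M).
x_F₂(eff) = (n_F₂/√M_F₂) / (n_F₂/√M_F₂ + n_O₂/√M_O₂)
= (1.17/√38.00) / (1.17/√38.00 + 4.42/√32.00) = 0.1898/(0.1898 + 0.7814) = 0.195.

0.195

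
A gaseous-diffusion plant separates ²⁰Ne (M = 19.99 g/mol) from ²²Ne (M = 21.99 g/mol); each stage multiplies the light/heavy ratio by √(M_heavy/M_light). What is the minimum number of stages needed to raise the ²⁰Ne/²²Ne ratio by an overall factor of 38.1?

77

Per stage α = (21.99/19.99)^(1/2) = 1.10005^0.5, giving ln α = 0.04768.
Need α^N ≥ 38.1 ⇒ N ≥ ln(38.1) / ln α = 3.640 / 0.04768 = 76.35.
Minimum whole number of stages: N = 77.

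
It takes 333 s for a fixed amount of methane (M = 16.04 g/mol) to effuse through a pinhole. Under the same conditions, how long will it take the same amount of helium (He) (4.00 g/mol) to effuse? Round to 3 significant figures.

166 s

Using Graham's law: t_He/t_CH₄ = √(M_He/M_CH₄) = √(4.00/16.04) = √0.2494 = 0.4994.
So the time for He is 333 × 0.4994 = 166 s.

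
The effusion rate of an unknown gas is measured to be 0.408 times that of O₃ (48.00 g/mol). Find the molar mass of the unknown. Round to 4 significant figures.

288.4 g/mol

Using Graham's law: rate_X/rate_O₃ = √(M_O₃/M_X).
0.408 = √(48.00/M_X)
M_X = 48.00 / 0.408² = 48.00 / 0.1665 = 288.4 g/mol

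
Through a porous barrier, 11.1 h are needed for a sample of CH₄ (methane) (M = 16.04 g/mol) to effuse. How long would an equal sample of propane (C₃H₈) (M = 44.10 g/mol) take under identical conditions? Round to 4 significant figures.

Since effusion rate ∝ 1/√M, t_C₃H₈/t_CH₄ = √(M_C₃H₈/M_CH₄) = √(44.10/16.04) = √2.749 = 1.658.
So the time for C₃H₈ is 11.1 × 1.658 = 18.41 h.

18.41 h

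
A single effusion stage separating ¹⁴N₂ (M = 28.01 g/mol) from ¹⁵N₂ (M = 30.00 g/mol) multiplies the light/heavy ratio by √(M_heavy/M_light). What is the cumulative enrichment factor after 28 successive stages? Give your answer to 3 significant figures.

Overall factor = α^28 with α = √(30.00/28.01), i.e. (30.00/28.01)^(28/2).
= 1.07105^14 = 2.61.

2.61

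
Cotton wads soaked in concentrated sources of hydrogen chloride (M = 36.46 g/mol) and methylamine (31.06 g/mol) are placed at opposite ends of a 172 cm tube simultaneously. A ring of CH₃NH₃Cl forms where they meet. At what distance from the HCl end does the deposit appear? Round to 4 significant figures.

82.56 cm

The fronts meet when d_HCl + d_CH₃NH₂ = L with d_HCl/d_CH₃NH₂ = √(M_CH₃NH₂/M_HCl) (Graham's law). Here √(M_CH₃NH₂/M_HCl) = √(31.06/36.46) = 0.9230.
With d_HCl + d_CH₃NH₂ = 172 cm, d_CH₃NH₂ = 172/(1 + 0.9230) = 89.44 cm.
d_HCl = 172 − 89.44 = 82.56 cm.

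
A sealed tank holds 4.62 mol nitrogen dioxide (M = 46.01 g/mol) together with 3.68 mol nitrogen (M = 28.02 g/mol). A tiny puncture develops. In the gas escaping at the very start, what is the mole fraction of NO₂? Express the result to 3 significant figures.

Effusion rate of each component ∝ n_i/√M_i (partial pressure × 1/√M).
x_NO₂(eff) = (n_NO₂/√M_NO₂) / (n_NO₂/√M_NO₂ + n_N₂/√M_N₂)
= (4.62/√46.01) / (4.62/√46.01 + 3.68/√28.02) = 0.6811/(0.6811 + 0.6952) = 0.495.

0.495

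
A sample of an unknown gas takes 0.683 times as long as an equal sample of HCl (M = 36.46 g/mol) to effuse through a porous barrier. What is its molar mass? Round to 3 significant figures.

17.0 g/mol

From Graham's law, t_X/t_HCl = √(M_X/M_HCl).
0.683 = √(M_X/36.46)
M_X = 36.46 × 0.683² = 36.46 × 0.4665 = 17.0 g/mol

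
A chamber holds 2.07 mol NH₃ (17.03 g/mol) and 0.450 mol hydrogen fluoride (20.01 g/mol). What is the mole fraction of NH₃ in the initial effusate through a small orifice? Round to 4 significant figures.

0.8330

Rate_i ∝ x_i/√M_i (Graham's law weighted by mole fraction), so the effusate composition follows n_i/√M_i.
So x_NH₃ in the escaping gas = (n_NH₃/√M_NH₃) / Σ(n_i/√M_i)
= (2.07/√17.03) / (2.07/√17.03 + 0.450/√20.01) = 0.5016/(0.5016 + 0.1006) = 0.8330.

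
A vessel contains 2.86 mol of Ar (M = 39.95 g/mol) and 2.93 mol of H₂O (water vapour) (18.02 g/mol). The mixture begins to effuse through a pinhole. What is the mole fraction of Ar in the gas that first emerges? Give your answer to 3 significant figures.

Rate_i ∝ x_i/√M_i (Graham's law weighted by mole fraction), so the effusate composition follows n_i/√M_i.
Mole fraction of Ar in the effusate = (n_Ar/√M_Ar) / (n_Ar/√M_Ar + n_H₂O/√M_H₂O)
= (2.86/√39.95) / (2.86/√39.95 + 2.93/√18.02) = 0.4525/(0.4525 + 0.6902) = 0.396.

0.396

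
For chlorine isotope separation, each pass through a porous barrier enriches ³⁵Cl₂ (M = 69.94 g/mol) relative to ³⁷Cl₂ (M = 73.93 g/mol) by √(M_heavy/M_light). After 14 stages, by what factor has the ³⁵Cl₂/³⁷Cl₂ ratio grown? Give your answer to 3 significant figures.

1.47

The single-stage factor is √(M_heavy/M_light), so 14 stages give [√(73.93/69.94)]^14 = (73.93/69.94)^(14/2).
= 1.05705^7 = 1.47.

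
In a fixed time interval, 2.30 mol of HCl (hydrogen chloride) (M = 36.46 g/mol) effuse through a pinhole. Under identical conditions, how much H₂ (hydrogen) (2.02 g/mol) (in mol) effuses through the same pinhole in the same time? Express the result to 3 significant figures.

Using Graham's law: rate_H₂/rate_HCl = √(M_HCl/M_H₂) = √(36.46/2.02) = √18.05 = 4.248.
So the amount for H₂ is 2.30 × 4.248 = 9.77 mol.

9.77 mol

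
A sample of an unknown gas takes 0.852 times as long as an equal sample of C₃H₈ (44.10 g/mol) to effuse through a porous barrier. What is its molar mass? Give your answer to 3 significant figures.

32.0 g/mol

From Graham's law, t_X/t_C₃H₈ = √(M_X/M_C₃H₈).
0.852 = √(M_X/44.10)
M_X = 44.10 × 0.852² = 44.10 × 0.7259 = 32.0 g/mol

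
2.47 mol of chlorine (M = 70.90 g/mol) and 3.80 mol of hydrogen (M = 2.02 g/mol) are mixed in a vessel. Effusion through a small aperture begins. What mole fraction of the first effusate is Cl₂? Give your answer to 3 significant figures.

0.0989

Effusion rate of each component ∝ n_i/√M_i (partial pressure × 1/√M).
Mole fraction of Cl₂ in the effusate = (n_Cl₂/√M_Cl₂) / (n_Cl₂/√M_Cl₂ + n_H₂/√M_H₂)
= (2.47/√70.90) / (2.47/√70.90 + 3.80/√2.02) = 0.2933/(0.2933 + 2.674) = 0.0989.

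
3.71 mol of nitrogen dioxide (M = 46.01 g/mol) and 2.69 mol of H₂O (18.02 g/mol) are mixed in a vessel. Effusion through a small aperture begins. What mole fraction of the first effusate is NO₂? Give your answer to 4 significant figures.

0.4633

Each component's effusion rate ∝ (its partial pressure)·(1/√M) ∝ n_i/√M_i.
So x_NO₂ in the escaping gas = (n_NO₂/√M_NO₂) / Σ(n_i/√M_i)
= (3.71/√46.01) / (3.71/√46.01 + 2.69/√18.02) = 0.5470/(0.5470 + 0.6337) = 0.4633.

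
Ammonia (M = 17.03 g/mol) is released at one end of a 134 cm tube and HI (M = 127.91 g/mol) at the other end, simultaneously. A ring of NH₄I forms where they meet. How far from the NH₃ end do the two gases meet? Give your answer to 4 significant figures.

98.18 cm

In equal time, each gas travels a distance ∝ its rate ∝ 1/√M, so d_NH₃/d_HI = √(M_HI/M_NH₃) = √(127.91/17.03) = 2.741.
With d_NH₃ + d_HI = 134 cm, d_HI = 134/(1 + 2.741) = 35.82 cm.
d_NH₃ = 134 − 35.82 = 98.18 cm.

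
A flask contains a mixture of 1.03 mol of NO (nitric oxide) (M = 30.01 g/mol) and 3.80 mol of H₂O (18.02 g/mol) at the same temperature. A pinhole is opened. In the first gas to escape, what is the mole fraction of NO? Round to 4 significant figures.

Rate_i ∝ x_i/√M_i (Graham's law weighted by mole fraction), so the effusate composition follows n_i/√M_i.
Mole fraction of NO in the effusate = (n_NO/√M_NO) / (n_NO/√M_NO + n_H₂O/√M_H₂O)
= (1.03/√30.01) / (1.03/√30.01 + 3.80/√18.02) = 0.1880/(0.1880 + 0.8952) = 0.1736.

0.1736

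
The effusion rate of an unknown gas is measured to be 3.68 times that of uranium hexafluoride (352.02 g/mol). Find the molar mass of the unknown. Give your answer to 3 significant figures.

26.0 g/mol

Using Graham's law: rate_X/rate_UF₆ = √(M_UF₆/M_X).
3.68 = √(352.02/M_X)
M_X = 352.02 / 3.68² = 352.02 / 13.54 = 26.0 g/mol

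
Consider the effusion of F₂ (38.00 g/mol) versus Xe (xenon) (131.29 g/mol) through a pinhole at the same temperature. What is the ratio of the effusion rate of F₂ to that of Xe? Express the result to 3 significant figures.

From Graham's law, rate_F₂/rate_Xe = √(M_Xe/M_F₂) = √(131.29/38.00) = √3.455 = 1.86.

1.86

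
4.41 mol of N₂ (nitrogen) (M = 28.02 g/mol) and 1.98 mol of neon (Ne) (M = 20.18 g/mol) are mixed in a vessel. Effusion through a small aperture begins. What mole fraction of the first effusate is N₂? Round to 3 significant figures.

Effusion rate of each component ∝ n_i/√M_i (partial pressure × 1/√M).
x_N₂(eff) = (n_N₂/√M_N₂) / (n_N₂/√M_N₂ + n_Ne/√M_Ne)
= (4.41/√28.02) / (4.41/√28.02 + 1.98/√20.18) = 0.8331/(0.8331 + 0.4408) = 0.654.

0.654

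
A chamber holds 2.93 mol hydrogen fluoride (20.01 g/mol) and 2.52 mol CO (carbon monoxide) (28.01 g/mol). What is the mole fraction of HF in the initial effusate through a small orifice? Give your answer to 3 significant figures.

Each component's effusion rate ∝ (its partial pressure)·(1/√M) ∝ n_i/√M_i.
x_HF(eff) = (n_HF/√M_HF) / (n_HF/√M_HF + n_CO/√M_CO)
= (2.93/√20.01) / (2.93/√20.01 + 2.52/√28.01) = 0.6550/(0.6550 + 0.4762) = 0.579.

0.579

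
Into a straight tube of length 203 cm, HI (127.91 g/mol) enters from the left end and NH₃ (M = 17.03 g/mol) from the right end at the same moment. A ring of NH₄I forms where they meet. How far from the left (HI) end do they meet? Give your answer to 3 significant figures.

Distances travelled in equal time are proportional to diffusion rates, so d_HI/d_NH₃ = √(M_NH₃/M_HI) = √(17.03/127.91) = 0.3649.
With d_HI + d_NH₃ = 203 cm, d_NH₃ = 203/(1 + 0.3649) = 148.7 cm.
d_HI = 203 − 148.7 = 54.3 cm.

54.3 cm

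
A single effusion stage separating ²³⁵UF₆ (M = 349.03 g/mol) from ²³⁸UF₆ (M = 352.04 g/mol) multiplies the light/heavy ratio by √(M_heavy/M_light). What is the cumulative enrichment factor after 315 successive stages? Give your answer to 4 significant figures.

The single-stage factor is √(M_heavy/M_light), so 315 stages give [√(352.04/349.03)]^315 = (352.04/349.03)^(315/2).
= 1.00862^(315/2) = 3.867.

3.867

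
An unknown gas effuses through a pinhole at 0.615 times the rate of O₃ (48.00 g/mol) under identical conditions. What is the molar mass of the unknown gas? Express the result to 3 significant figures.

Using Graham's law: rate_X/rate_O₃ = √(M_O₃/M_X).
0.615 = √(48.00/M_X)
M_X = 48.00 / 0.615² = 48.00 / 0.3782 = 127 g/mol

127 g/mol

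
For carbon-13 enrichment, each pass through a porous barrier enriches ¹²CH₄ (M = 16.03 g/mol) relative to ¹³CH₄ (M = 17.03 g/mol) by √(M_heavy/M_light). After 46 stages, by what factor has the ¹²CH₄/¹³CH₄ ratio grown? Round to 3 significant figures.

4.02

After 46 stages the ratio has grown by (√(17.03/16.03))^46 = (17.03/16.03)^(46/2).
= 1.06238^23 = 4.02.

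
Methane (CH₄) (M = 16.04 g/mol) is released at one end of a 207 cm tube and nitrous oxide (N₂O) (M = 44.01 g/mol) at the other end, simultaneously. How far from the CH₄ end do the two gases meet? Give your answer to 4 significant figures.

129.1 cm

The fronts meet when d_CH₄ + d_N₂O = L with d_CH₄/d_N₂O = √(M_N₂O/M_CH₄) (Graham's law). Here √(M_N₂O/M_CH₄) = √(44.01/16.04) = 1.656.
With d_CH₄ + d_N₂O = 207 cm, d_N₂O = 207/(1 + 1.656) = 77.92 cm.
d_CH₄ = 207 − 77.92 = 129.1 cm.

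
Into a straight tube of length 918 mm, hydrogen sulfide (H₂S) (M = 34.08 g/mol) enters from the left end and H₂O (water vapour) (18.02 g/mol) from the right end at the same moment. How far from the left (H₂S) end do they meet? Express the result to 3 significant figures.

Distances travelled in equal time are proportional to diffusion rates, so d_H₂S/d_H₂O = √(M_H₂O/M_H₂S) = √(18.02/34.08) = 0.7272.
With d_H₂S + d_H₂O = 918 mm, d_H₂O = 918/(1 + 0.7272) = 531.5 mm.
d_H₂S = 918 − 531.5 = 386 mm.

386 mm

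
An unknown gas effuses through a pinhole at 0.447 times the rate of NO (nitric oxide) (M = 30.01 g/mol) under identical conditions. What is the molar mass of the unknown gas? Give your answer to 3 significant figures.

150 g/mol

From Graham's law, rate_X/rate_NO = √(M_NO/M_X).
0.447 = √(30.01/M_X)
M_X = 30.01 / 0.447² = 30.01 / 0.1998 = 150 g/mol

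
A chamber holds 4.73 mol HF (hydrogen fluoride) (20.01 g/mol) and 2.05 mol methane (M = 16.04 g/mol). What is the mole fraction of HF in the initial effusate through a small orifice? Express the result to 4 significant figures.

0.6738

Each component's effusion rate ∝ (its partial pressure)·(1/√M) ∝ n_i/√M_i.
Mole fraction of HF in the effusate = (n_HF/√M_HF) / (n_HF/√M_HF + n_CH₄/√M_CH₄)
= (4.73/√20.01) / (4.73/√20.01 + 2.05/√16.04) = 1.057/(1.057 + 0.5119) = 0.6738.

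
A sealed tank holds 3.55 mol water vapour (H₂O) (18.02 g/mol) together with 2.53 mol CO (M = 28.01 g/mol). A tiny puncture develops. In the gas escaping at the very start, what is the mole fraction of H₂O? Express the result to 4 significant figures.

0.6363

Effusion rate of each component ∝ n_i/√M_i (partial pressure × 1/√M).
Mole fraction of H₂O in the effusate = (n_H₂O/√M_H₂O) / (n_H₂O/√M_H₂O + n_CO/√M_CO)
= (3.55/√18.02) / (3.55/√18.02 + 2.53/√28.01) = 0.8363/(0.8363 + 0.4780) = 0.6363.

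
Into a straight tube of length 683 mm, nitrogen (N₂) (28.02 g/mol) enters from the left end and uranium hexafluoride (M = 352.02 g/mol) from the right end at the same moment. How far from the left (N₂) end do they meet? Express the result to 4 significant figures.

532.7 mm

In equal time, each gas travels a distance ∝ its rate ∝ 1/√M, so d_N₂/d_UF₆ = √(M_UF₆/M_N₂) = √(352.02/28.02) = 3.544.
With d_N₂ + d_UF₆ = 683 mm, d_UF₆ = 683/(1 + 3.544) = 150.3 mm.
d_N₂ = 683 − 150.3 = 532.7 mm.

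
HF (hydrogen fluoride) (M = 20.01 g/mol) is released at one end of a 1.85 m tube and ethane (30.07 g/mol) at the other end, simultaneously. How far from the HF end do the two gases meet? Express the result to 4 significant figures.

In equal time, each gas travels a distance ∝ its rate ∝ 1/√M, so d_HF/d_C₂H₆ = √(M_C₂H₆/M_HF) = √(30.07/20.01) = 1.226.
With d_HF + d_C₂H₆ = 1.85 m, d_C₂H₆ = 1.85/(1 + 1.226) = 0.8311 m.
d_HF = 1.85 − 0.8311 = 1.019 m.

1.019 m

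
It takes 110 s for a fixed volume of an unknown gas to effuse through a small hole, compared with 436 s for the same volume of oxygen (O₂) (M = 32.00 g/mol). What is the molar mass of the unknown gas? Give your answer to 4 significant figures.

2.037 g/mol

Since effusion rate ∝ 1/√M, t_X/t_O₂ = √(M_X/M_O₂).
110/436 = 0.2523 = √(M_X/32.00)
M_X = 32.00 × 0.2523² = 32.00 × 0.06365 = 2.037 g/mol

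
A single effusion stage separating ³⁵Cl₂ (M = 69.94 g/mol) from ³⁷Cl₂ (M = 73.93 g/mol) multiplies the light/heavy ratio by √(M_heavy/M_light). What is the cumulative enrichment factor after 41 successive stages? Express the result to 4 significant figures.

Overall factor = α^41 with α = √(73.93/69.94), i.e. (73.93/69.94)^(41/2).
= 1.05705^(41/2) = 3.119.

3.119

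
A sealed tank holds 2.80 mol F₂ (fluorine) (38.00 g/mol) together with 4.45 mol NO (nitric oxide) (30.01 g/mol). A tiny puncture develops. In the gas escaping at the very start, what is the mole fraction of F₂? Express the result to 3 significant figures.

Rate_i ∝ x_i/√M_i (Graham's law weighted by mole fraction), so the effusate composition follows n_i/√M_i.
So x_F₂ in the escaping gas = (n_F₂/√M_F₂) / Σ(n_i/√M_i)
= (2.80/√38.00) / (2.80/√38.00 + 4.45/√30.01) = 0.4542/(0.4542 + 0.8123) = 0.359.

0.359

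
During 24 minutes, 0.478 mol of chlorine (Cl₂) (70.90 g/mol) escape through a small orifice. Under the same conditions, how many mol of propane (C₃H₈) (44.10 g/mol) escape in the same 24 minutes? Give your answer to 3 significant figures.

0.606 mol

Using Graham's law: rate_C₃H₈/rate_Cl₂ = √(M_Cl₂/M_C₃H₈) = √(70.90/44.10) = √1.608 = 1.268.
So the amount for C₃H₈ is 0.478 × 1.268 = 0.606 mol.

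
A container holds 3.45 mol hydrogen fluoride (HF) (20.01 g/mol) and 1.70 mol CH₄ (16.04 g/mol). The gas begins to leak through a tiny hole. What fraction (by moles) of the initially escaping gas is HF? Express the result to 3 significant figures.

Effusion rate of each component ∝ n_i/√M_i (partial pressure × 1/√M).
Mole fraction of HF in the effusate = (n_HF/√M_HF) / (n_HF/√M_HF + n_CH₄/√M_CH₄)
= (3.45/√20.01) / (3.45/√20.01 + 1.70/√16.04) = 0.7713/(0.7713 + 0.4245) = 0.645.

0.645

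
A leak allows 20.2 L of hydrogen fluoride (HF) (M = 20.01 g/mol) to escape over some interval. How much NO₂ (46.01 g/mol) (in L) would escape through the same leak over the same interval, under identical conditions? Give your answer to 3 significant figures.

Since effusion rate ∝ 1/√M, rate_NO₂/rate_HF = √(M_HF/M_NO₂) = √(20.01/46.01) = √0.4349 = 0.6595.
So the volume for NO₂ is 20.2 × 0.6595 = 13.3 L.

13.3 L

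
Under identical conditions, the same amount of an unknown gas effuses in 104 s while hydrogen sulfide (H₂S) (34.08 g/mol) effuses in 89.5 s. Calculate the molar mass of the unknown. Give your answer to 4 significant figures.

Since effusion rate ∝ 1/√M, t_X/t_H₂S = √(M_X/M_H₂S).
104/89.5 = 1.162 = √(M_X/34.08)
M_X = 34.08 × 1.162² = 34.08 × 1.350 = 46.02 g/mol

46.02 g/mol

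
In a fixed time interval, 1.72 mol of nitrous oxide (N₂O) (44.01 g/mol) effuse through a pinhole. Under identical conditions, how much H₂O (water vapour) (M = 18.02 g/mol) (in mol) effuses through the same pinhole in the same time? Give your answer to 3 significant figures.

2.69 mol

Graham's law gives rate_H₂O/rate_N₂O = √(M_N₂O/M_H₂O) = √(44.01/18.02) = √2.442 = 1.563.
So the amount for H₂O is 1.72 × 1.563 = 2.69 mol.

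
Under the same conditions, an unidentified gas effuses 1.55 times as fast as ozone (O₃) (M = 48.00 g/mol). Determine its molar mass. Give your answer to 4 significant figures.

19.98 g/mol

From Graham's law, rate_X/rate_O₃ = √(M_O₃/M_X).
1.55 = √(48.00/M_X)
M_X = 48.00 / 1.55² = 48.00 / 2.403 = 19.98 g/mol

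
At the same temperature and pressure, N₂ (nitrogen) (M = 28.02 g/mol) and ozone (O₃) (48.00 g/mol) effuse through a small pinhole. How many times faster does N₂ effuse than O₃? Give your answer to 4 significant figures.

By Graham's law, rate_N₂/rate_O₃ = √(M_O₃/M_N₂) = √(48.00/28.02) = √1.713 = 1.309.

1.309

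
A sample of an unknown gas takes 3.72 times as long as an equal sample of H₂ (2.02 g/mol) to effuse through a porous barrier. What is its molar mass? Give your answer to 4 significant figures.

Since effusion rate ∝ 1/√M, t_X/t_H₂ = √(M_X/M_H₂).
3.72 = √(M_X/2.02)
M_X = 2.02 × 3.72² = 2.02 × 13.84 = 27.95 g/mol

27.95 g/mol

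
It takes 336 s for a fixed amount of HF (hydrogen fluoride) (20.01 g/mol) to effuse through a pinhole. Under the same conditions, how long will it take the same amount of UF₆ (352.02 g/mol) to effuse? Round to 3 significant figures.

1410 s

By Graham's law, t_UF₆/t_HF = √(M_UF₆/M_HF) = √(352.02/20.01) = √17.59 = 4.194.
So the time for UF₆ is 336 × 4.194 = 1410 s.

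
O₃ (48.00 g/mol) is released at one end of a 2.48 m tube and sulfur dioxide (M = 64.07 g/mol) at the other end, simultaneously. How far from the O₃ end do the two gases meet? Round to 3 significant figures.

1.33 m

Graham's law gives d_O₃/d_SO₂ = rate_O₃/rate_SO₂ = √(M_SO₂/M_O₃) = √(64.07/48.00) = 1.155.
With d_O₃ + d_SO₂ = 2.48 m, d_SO₂ = 2.48/(1 + 1.155) = 1.151 m.
d_O₃ = 2.48 − 1.151 = 1.33 m.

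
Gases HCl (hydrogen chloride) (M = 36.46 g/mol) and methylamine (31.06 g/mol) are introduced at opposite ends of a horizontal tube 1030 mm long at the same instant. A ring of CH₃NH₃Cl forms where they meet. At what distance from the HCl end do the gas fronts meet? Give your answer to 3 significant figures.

494 mm

In equal time, each gas travels a distance ∝ its rate ∝ 1/√M, so d_HCl/d_CH₃NH₂ = √(M_CH₃NH₂/M_HCl) = √(31.06/36.46) = 0.9230.
With d_HCl + d_CH₃NH₂ = 1030 mm, d_CH₃NH₂ = 1030/(1 + 0.9230) = 535.6 mm.
d_HCl = 1030 − 535.6 = 494 mm.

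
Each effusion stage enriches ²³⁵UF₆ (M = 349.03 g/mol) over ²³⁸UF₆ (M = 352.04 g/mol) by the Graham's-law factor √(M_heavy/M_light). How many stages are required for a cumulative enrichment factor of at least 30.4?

796

With α = √(352.04/349.03) per stage, ln α = ½ ln(1.00862) = 0.004293.
Need α^N ≥ 30.4 ⇒ N ≥ ln(30.4) / ln α = 3.414 / 0.004293 = 795.27.
Rounding up, N = 796 stages.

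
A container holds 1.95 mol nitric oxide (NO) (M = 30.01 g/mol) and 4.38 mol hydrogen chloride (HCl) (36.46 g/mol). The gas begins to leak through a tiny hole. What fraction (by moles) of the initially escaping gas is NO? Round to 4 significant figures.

Each component's effusion rate ∝ (its partial pressure)·(1/√M) ∝ n_i/√M_i.
x_NO(eff) = (n_NO/√M_NO) / (n_NO/√M_NO + n_HCl/√M_HCl)
= (1.95/√30.01) / (1.95/√30.01 + 4.38/√36.46) = 0.3560/(0.3560 + 0.7254) = 0.3292.

0.3292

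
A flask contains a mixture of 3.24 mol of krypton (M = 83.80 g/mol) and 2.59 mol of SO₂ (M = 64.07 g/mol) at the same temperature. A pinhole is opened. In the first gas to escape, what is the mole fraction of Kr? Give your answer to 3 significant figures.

0.522

The effusion rate of species i is ∝ p_i/√M_i ∝ n_i/√M_i.
x_Kr(eff) = (n_Kr/√M_Kr) / (n_Kr/√M_Kr + n_SO₂/√M_SO₂)
= (3.24/√83.80) / (3.24/√83.80 + 2.59/√64.07) = 0.3539/(0.3539 + 0.3236) = 0.522.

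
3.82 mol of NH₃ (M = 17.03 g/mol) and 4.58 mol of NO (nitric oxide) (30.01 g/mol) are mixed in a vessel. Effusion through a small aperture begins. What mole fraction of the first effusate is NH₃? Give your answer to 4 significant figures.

Effusion rate of each component ∝ n_i/√M_i (partial pressure × 1/√M).
x_NH₃(eff) = (n_NH₃/√M_NH₃) / (n_NH₃/√M_NH₃ + n_NO/√M_NO)
= (3.82/√17.03) / (3.82/√17.03 + 4.58/√30.01) = 0.9257/(0.9257 + 0.8361) = 0.5254.

0.5254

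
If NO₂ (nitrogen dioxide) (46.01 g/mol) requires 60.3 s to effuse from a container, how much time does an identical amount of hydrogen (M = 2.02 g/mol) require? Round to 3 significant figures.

By Graham's law, t_H₂/t_NO₂ = √(M_H₂/M_NO₂) = √(2.02/46.01) = √0.04390 = 0.2095.
So the time for H₂ is 60.3 × 0.2095 = 12.6 s.

12.6 s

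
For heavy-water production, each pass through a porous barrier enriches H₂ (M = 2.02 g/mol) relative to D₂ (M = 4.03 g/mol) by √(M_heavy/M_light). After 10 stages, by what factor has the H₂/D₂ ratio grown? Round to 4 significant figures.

31.61

The single-stage factor is √(M_heavy/M_light), so 10 stages give [√(4.03/2.02)]^10 = (4.03/2.02)^(10/2).
= 1.99505^5 = 31.61.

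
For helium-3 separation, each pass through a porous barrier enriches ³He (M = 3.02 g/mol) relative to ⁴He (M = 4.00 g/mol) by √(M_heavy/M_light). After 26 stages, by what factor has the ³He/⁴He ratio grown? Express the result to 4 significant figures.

Each stage multiplies the ratio by α = √(4.00/3.02), so after 26 stages the overall factor is α^26 = (4.00/3.02)^(26/2).
= 1.32450^13 = 38.61.

38.61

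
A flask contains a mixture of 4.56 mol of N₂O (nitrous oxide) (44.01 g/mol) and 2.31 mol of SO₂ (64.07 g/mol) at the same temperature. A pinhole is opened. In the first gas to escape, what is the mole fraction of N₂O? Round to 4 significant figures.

0.7043

The effusion rate of species i is ∝ p_i/√M_i ∝ n_i/√M_i.
x_N₂O(eff) = (n_N₂O/√M_N₂O) / (n_N₂O/√M_N₂O + n_SO₂/√M_SO₂)
= (4.56/√44.01) / (4.56/√44.01 + 2.31/√64.07) = 0.6874/(0.6874 + 0.2886) = 0.7043.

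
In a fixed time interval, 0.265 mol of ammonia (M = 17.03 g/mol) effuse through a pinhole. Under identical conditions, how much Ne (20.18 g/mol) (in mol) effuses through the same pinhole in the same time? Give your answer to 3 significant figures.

0.243 mol

From Graham's law, rate_Ne/rate_NH₃ = √(M_NH₃/M_Ne) = √(17.03/20.18) = √0.8439 = 0.9186.
So the amount for Ne is 0.265 × 0.9186 = 0.243 mol.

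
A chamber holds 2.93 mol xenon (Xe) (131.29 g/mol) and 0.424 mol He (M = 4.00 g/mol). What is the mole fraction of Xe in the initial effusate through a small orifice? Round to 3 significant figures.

Each component's effusion rate ∝ (its partial pressure)·(1/√M) ∝ n_i/√M_i.
x_Xe(eff) = (n_Xe/√M_Xe) / (n_Xe/√M_Xe + n_He/√M_He)
= (2.93/√131.29) / (2.93/√131.29 + 0.424/√4.00) = 0.2557/(0.2557 + 0.2120) = 0.547.

0.547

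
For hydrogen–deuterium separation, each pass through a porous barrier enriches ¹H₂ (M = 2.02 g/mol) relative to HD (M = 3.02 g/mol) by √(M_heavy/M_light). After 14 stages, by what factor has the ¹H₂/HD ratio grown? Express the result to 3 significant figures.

Overall factor = α^14 with α = √(3.02/2.02), i.e. (3.02/2.02)^(14/2).
= 1.49505^7 = 16.7.

16.7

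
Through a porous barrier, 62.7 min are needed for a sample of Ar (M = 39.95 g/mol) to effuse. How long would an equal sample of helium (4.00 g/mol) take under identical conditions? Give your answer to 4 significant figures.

19.84 min

By Graham's law, t_He/t_Ar = √(M_He/M_Ar) = √(4.00/39.95) = √0.1001 = 0.3164.
So the time for He is 62.7 × 0.3164 = 19.84 min.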